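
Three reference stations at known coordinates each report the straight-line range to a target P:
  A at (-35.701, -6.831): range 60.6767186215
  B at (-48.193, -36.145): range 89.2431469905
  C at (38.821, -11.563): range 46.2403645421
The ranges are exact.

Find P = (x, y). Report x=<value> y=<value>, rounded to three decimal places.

eq1: (x + 35.701)² + (y + 6.831)² = 60.6767186215²
eq2: (x + 48.193)² + (y + 36.145)² = 89.2431469905²
eq3: (x − 38.821)² + (y + 11.563)² = 46.2403645421²
eq3−eq1, eq3−eq2 (x²,y² cancel):
  -149.044·x + 9.464·y = -1863.041918
  -174.028·x − 49.164·y = -3837.914708
det = -149.044·-49.164 − 9.464·-174.028 = 8974.600208
x = (-1863.041918·-49.164 − 9.464·-3837.914708) / 8974.600208 = 14.253183
y = (-149.044·-3837.914708 − -1863.041918·-174.028) / 8974.600208 = 27.610890

x=14.253 y=27.611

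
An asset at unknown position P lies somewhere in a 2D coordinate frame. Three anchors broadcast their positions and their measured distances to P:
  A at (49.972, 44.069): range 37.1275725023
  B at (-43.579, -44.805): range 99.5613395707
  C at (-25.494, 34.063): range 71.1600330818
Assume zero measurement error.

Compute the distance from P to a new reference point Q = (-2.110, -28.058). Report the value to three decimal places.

eq1: (x − 49.972)² + (y − 44.069)² = 37.1275725023²
eq2: (x + 43.579)² + (y + 44.805)² = 99.5613395707²
eq3: (x + 25.494)² + (y − 34.063)² = 71.1600330818²
eq3−eq1, eq3−eq2 (x²,y² cancel):
  150.932·x + 20.012·y = 6314.339208
  -36.170·x − 157.736·y = -2752.324768
det = 150.932·-157.736 − 20.012·-36.170 = -23083.575912
x = (6314.339208·-157.736 − 20.012·-2752.324768) / -23083.575912 = 40.761409
y = (150.932·-2752.324768 − 6314.339208·-36.170) / -23083.575912 = 8.102048
|P − Q| = √((40.761409 − -2.110)² + (8.102048 − -28.058)²) = 56.084818

56.085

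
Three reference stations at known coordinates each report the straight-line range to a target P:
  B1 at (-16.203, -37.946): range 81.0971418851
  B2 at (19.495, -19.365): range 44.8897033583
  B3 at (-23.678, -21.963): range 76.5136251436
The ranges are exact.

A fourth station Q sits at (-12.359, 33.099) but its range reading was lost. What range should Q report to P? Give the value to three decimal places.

eq1: (x + 16.203)² + (y + 37.946)² = 81.0971418851²
eq2: (x − 19.495)² + (y + 19.365)² = 44.8897033583²
eq3: (x + 23.678)² + (y + 21.963)² = 76.5136251436²
eq1−eq2, eq1−eq3 (x²,y² cancel):
  71.396·x + 37.162·y = 3614.283079
  -14.950·x + 31.966·y = 62.996517
det = 71.396·31.966 − 37.162·-14.950 = 2837.816436
x = (3614.283079·31.966 − 37.162·62.996517) / 2837.816436 = 39.887392
y = (71.396·62.996517 − 3614.283079·-14.950) / 2837.816436 = 20.625447
|P − Q| = √((39.887392 − -12.359)² + (20.625447 − 33.099)²) = 53.714756

53.715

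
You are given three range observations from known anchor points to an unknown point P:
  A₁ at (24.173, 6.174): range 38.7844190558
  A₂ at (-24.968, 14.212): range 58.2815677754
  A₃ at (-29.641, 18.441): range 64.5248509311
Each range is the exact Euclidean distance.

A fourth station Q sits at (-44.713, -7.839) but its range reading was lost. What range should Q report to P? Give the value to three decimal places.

eq1: (x − 24.173)² + (y − 6.174)² = 38.7844190558²
eq2: (x + 24.968)² + (y − 14.212)² = 58.2815677754²
eq3: (x + 29.641)² + (y − 18.441)² = 64.5248509311²
eq2−eq1, eq2−eq3 (x²,y² cancel):
  98.282·x − 16.076·y = 1689.580218
  -9.346·x + 8.458·y = -373.437851
det = 98.282·8.458 − -16.076·-9.346 = 681.022860
x = (1689.580218·8.458 − -16.076·-373.437851) / 681.022860 = 12.168582
y = (98.282·-373.437851 − 1689.580218·-9.346) / 681.022860 = -30.705874
|P − Q| = √((12.168582 − -44.713)² + (-30.705874 − -7.839)²) = 61.305859

61.306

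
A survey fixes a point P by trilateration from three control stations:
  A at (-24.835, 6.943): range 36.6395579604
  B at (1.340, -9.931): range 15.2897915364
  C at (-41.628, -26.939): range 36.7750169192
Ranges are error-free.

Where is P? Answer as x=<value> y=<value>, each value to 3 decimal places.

eq1: (x + 24.835)² + (y − 6.943)² = 36.6395579604²
eq2: (x − 1.340)² + (y + 9.931)² = 15.2897915364²
eq3: (x + 41.628)² + (y + 26.939)² = 36.7750169192²
eq3−eq2, eq3−eq1 (x²,y² cancel):
  85.936·x + 34.016·y = -1239.555600
  33.586·x + 67.764·y = -1783.672969
det = 85.936·67.764 − 34.016·33.586 = 4680.905728
x = (-1239.555600·67.764 − 34.016·-1783.672969) / 4680.905728 = -4.982759
y = (85.936·-1783.672969 − -1239.555600·33.586) / 4680.905728 = -23.852223

x=-4.983 y=-23.852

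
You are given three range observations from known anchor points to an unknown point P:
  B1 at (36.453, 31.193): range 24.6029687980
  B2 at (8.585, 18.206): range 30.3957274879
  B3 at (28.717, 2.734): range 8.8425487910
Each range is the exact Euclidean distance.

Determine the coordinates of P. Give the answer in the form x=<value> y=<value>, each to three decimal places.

x=36.674 y=6.591

eq1: (x − 36.453)² + (y − 31.193)² = 24.6029687980²
eq2: (x − 8.585)² + (y − 18.206)² = 30.3957274879²
eq3: (x − 28.717)² + (y − 2.734)² = 8.8425487910²
eq2−eq3, eq2−eq1 (x²,y² cancel):
  40.264·x − 30.944·y = 1272.689764
  55.736·x + 25.974·y = 2215.257973
det = 40.264·25.974 − -30.944·55.736 = 2770.511920
x = (1272.689764·25.974 − -30.944·2215.257973) / 2770.511920 = 36.674012
y = (40.264·2215.257973 − 1272.689764·55.736) / 2770.511920 = 6.591024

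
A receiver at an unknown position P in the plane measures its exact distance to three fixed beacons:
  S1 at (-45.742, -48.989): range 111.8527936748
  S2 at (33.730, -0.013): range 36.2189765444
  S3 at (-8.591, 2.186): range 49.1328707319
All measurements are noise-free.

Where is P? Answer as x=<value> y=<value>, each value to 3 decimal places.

x=27.387 y=35.646

eq1: (x + 45.742)² + (y + 48.989)² = 111.8527936748²
eq2: (x − 33.730)² + (y + 0.013)² = 36.2189765444²
eq3: (x + 8.591)² + (y − 2.186)² = 49.1328707319²
eq1−eq2, eq1−eq3 (x²,y² cancel):
  158.944·x + 97.952·y = 7844.693575
  74.302·x + 102.350·y = 5683.339659
det = 158.944·102.350 − 97.952·74.302 = 8989.888896
x = (7844.693575·102.350 − 97.952·5683.339659) / 8989.888896 = 27.387424
y = (158.944·5683.339659 − 7844.693575·74.302) / 8989.888896 = 35.646304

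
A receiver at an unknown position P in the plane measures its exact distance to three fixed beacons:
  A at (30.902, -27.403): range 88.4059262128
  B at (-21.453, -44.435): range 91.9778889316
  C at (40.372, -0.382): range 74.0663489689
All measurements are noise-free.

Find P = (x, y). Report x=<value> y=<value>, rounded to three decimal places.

x=-16.225 y=47.394

eq1: (x − 30.902)² + (y + 27.403)² = 88.4059262128²
eq2: (x + 21.453)² + (y + 44.435)² = 91.9778889316²
eq3: (x − 40.372)² + (y + 0.382)² = 74.0663489689²
eq1−eq3, eq1−eq2 (x²,y² cancel):
  18.940·x + 54.042·y = 2253.970035
  -104.710·x − 34.064·y = 84.518158
det = 18.940·-34.064 − 54.042·-104.710 = 5013.565660
x = (2253.970035·-34.064 − 54.042·84.518158) / 5013.565660 = -16.225332
y = (18.940·84.518158 − 2253.970035·-104.710) / 5013.565660 = 47.394209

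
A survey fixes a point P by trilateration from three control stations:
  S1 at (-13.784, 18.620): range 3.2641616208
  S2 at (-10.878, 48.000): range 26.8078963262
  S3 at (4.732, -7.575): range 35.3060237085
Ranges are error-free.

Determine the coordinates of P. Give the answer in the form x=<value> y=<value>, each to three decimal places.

eq1: (x + 13.784)² + (y − 18.620)² = 3.2641616208²
eq2: (x + 10.878)² + (y − 48.000)² = 26.8078963262²
eq3: (x − 4.732)² + (y + 7.575)² = 35.3060237085²
eq3−eq2, eq3−eq1 (x²,y² cancel):
  -31.220·x + 111.150·y = 2870.410440
  -37.032·x + 52.390·y = 1692.791166
det = -31.220·52.390 − 111.150·-37.032 = 2480.491000
x = (2870.410440·52.390 − 111.150·1692.791166) / 2480.491000 = -15.228007
y = (-31.220·1692.791166 − 2870.410440·-37.032) / 2480.491000 = 21.547387

x=-15.228 y=21.547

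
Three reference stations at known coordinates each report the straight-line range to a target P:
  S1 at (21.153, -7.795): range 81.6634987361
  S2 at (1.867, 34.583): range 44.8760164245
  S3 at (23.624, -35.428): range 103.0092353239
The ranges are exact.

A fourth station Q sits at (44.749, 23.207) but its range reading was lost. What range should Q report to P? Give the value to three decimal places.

89.215

eq1: (x − 21.153)² + (y + 7.795)² = 81.6634987361²
eq2: (x − 1.867)² + (y − 34.583)² = 44.8760164245²
eq3: (x − 23.624)² + (y + 35.428)² = 103.0092353239²
eq2−eq3, eq2−eq1 (x²,y² cancel):
  43.514·x − 140.022·y = -7983.278730
  38.572·x − 84.756·y = -5346.328320
det = 43.514·-84.756 − -140.022·38.572 = 1712.856000
x = (-7983.278730·-84.756 − -140.022·-5346.328320) / 1712.856000 = -42.019184
y = (43.514·-5346.328320 − -7983.278730·38.572) / 1712.856000 = 43.956349
|P − Q| = √((-42.019184 − 44.749)² + (43.956349 − 23.207)²) = 89.214647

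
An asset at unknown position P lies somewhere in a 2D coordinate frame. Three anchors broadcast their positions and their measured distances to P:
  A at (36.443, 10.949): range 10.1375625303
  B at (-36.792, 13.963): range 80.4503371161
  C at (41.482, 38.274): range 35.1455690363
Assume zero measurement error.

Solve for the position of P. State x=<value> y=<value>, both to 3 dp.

x=42.929 y=3.158

eq1: (x − 36.443)² + (y − 10.949)² = 10.1375625303²
eq2: (x + 36.792)² + (y − 13.963)² = 80.4503371161²
eq3: (x − 41.482)² + (y − 38.274)² = 35.1455690363²
eq1−eq2, eq1−eq3 (x²,y² cancel):
  -146.470·x + 6.028·y = -6268.842785
  10.078·x + 54.650·y = 605.241701
det = -146.470·54.650 − 6.028·10.078 = -8065.335684
x = (-6268.842785·54.650 − 6.028·605.241701) / -8065.335684 = 42.929479
y = (-146.470·605.241701 − -6268.842785·10.078) / -8065.335684 = 3.158251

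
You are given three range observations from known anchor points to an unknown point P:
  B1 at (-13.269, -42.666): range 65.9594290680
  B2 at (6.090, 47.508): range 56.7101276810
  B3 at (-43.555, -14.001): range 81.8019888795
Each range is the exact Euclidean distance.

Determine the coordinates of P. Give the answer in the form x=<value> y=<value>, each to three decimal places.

eq1: (x + 13.269)² + (y + 42.666)² = 65.9594290680²
eq2: (x − 6.090)² + (y − 47.508)² = 56.7101276810²
eq3: (x + 43.555)² + (y + 14.001)² = 81.8019888795²
eq1−eq2, eq1−eq3 (x²,y² cancel):
  38.718·x + 180.348·y = 1432.251948
  -60.572·x + 57.330·y = -2244.306993
det = 38.718·57.330 − 180.348·-60.572 = 13143.741996
x = (1432.251948·57.330 − 180.348·-2244.306993) / 13143.741996 = 37.041756
y = (38.718·-2244.306993 − 1432.251948·-60.572) / 13143.741996 = -0.010706

x=37.042 y=-0.011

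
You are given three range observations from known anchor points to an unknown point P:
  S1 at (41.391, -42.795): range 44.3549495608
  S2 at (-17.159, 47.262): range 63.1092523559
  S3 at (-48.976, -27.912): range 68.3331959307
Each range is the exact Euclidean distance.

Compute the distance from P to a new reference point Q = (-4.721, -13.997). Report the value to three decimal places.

eq1: (x − 41.391)² + (y + 42.795)² = 44.3549495608²
eq2: (x + 17.159)² + (y − 47.262)² = 63.1092523559²
eq3: (x + 48.976)² + (y + 27.912)² = 68.3331959307²
eq3−eq1, eq3−eq2 (x²,y² cancel):
  180.734·x − 29.766·y = 3068.962702
  63.634·x + 150.348·y = 37.047538
det = 180.734·150.348 − -29.766·63.634 = 29067.125076
x = (3068.962702·150.348 − -29.766·37.047538) / 29067.125076 = 15.911968
y = (180.734·37.047538 − 3068.962702·63.634) / 29067.125076 = -6.488245
|P − Q| = √((15.911968 − -4.721)² + (-6.488245 − -13.997)²) = 21.956793

21.957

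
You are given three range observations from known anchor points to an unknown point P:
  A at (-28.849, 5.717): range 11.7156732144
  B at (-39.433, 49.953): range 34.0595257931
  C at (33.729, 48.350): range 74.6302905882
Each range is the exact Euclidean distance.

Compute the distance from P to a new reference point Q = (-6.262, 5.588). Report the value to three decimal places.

eq1: (x + 28.849)² + (y − 5.717)² = 11.7156732144²
eq2: (x + 39.433)² + (y − 49.953)² = 34.0595257931²
eq3: (x − 33.729)² + (y − 48.350)² = 74.6302905882²
eq1−eq3, eq1−eq2 (x²,y² cancel):
  125.156·x + 85.266·y = -2822.004223
  -21.168·x + 88.472·y = 2162.520510
det = 125.156·88.472 − 85.266·-21.168 = 12877.712320
x = (-2822.004223·88.472 − 85.266·2162.520510) / 12877.712320 = -33.706129
y = (125.156·2162.520510 − -2822.004223·-21.168) / 12877.712320 = 16.378393
|P − Q| = √((-33.706129 − -6.262)² + (16.378393 − 5.588)²) = 29.489198

29.489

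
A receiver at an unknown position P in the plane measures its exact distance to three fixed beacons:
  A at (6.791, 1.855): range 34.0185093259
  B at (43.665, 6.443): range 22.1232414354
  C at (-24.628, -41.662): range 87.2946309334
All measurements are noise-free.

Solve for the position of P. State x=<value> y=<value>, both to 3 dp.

eq1: (x − 6.791)² + (y − 1.855)² = 34.0185093259²
eq2: (x − 43.665)² + (y − 6.443)² = 22.1232414354²
eq3: (x + 24.628)² + (y + 41.662)² = 87.2946309334²
eq3−eq2, eq3−eq1 (x²,y² cancel):
  136.586·x + 96.210·y = 6736.798624
  62.838·x + 87.034·y = 4170.391691
det = 136.586·87.034 − 96.210·62.838 = 5841.981944
x = (6736.798624·87.034 − 96.210·4170.391691) / 5841.981944 = 31.683964
y = (136.586·4170.391691 − 6736.798624·62.838) / 5841.981944 = 25.041188

x=31.684 y=25.041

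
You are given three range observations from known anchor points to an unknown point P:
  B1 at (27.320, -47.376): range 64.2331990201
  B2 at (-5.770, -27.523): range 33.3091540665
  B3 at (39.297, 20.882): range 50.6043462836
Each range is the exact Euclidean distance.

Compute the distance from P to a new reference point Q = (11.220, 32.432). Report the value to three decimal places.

33.544

eq1: (x − 27.320)² + (y + 47.376)² = 64.2331990201²
eq2: (x + 5.770)² + (y + 27.523)² = 33.3091540665²
eq3: (x − 39.297)² + (y − 20.882)² = 50.6043462836²
eq3−eq1, eq3−eq2 (x²,y² cancel):
  -23.954·x − 136.516·y = -554.548351
  -90.134·x − 96.810·y = 261.796414
det = -23.954·-96.810 − -136.516·-90.134 = -9985.746404
x = (-554.548351·-96.810 − -136.516·261.796414) / -9985.746404 = -8.955287
y = (-23.954·261.796414 − -554.548351·-90.134) / -9985.746404 = 5.633503
|P − Q| = √((-8.955287 − 11.220)² + (5.633503 − 32.432)²) = 33.544026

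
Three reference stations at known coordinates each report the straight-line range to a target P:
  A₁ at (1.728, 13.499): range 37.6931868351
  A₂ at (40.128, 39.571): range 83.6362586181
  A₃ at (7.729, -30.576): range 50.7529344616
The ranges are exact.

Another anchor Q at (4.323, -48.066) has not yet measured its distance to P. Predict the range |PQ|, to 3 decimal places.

60.521

eq1: (x − 1.728)² + (y − 13.499)² = 37.6931868351²
eq2: (x − 40.128)² + (y − 39.571)² = 83.6362586181²
eq3: (x − 7.729)² + (y + 30.576)² = 50.7529344616²
eq2−eq1, eq2−eq3 (x²,y² cancel):
  -76.800·x − 52.144·y = 2583.335982
  -64.798·x − 140.294·y = 2237.672191
det = -76.800·-140.294 − -52.144·-64.798 = 7395.752288
x = (2583.335982·-140.294 − -52.144·2237.672191) / 7395.752288 = -33.227906
y = (-76.800·2237.672191 − 2583.335982·-64.798) / 7395.752288 = -0.602808
|P − Q| = √((-33.227906 − 4.323)² + (-0.602808 − -48.066)²) = 60.521278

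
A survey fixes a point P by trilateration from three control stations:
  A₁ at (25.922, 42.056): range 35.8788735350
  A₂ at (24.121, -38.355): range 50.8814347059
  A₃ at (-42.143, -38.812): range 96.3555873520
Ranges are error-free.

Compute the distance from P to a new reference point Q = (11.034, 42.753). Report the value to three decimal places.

44.821

eq1: (x − 25.922)² + (y − 42.056)² = 35.8788735350²
eq2: (x − 24.121)² + (y + 38.355)² = 50.8814347059²
eq3: (x + 42.143)² + (y + 38.812)² = 96.3555873520²
eq3−eq1, eq3−eq2 (x²,y² cancel):
  136.130·x + 161.736·y = 7155.359075
  132.528·x + 0.914·y = 5466.003689
det = 136.130·0.914 − 161.736·132.528 = -21310.125788
x = (7155.359075·0.914 − 161.736·5466.003689) / -21310.125788 = 41.178057
y = (136.130·5466.003689 − 7155.359075·132.528) / -21310.125788 = 9.582221
|P − Q| = √((41.178057 − 11.034)² + (9.582221 − 42.753)²) = 44.821476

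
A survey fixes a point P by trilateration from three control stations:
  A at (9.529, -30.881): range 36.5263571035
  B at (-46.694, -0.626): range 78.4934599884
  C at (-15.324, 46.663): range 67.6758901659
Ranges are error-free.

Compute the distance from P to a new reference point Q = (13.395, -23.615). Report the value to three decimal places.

28.442

eq1: (x − 9.529)² + (y + 30.881)² = 36.5263571035²
eq2: (x + 46.694)² + (y + 0.626)² = 78.4934599884²
eq3: (x + 15.324)² + (y − 46.663)² = 67.6758901659²
eq2−eq1, eq2−eq3 (x²,y² cancel):
  112.446·x − 60.510·y = 3690.764988
  62.740·x + 94.578·y = 1812.736184
det = 112.446·94.578 − -60.510·62.740 = 14431.315188
x = (3690.764988·94.578 − -60.510·1812.736184) / 14431.315188 = 31.788775
y = (112.446·1812.736184 − 3690.764988·62.740) / 14431.315188 = -1.921077
|P − Q| = √((31.788775 − 13.395)² + (-1.921077 − -23.615)²) = 28.442174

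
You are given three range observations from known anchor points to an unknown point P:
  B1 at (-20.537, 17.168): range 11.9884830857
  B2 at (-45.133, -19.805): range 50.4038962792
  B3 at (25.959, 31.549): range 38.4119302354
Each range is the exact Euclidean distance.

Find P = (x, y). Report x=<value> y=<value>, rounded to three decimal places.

eq1: (x + 20.537)² + (y − 17.168)² = 11.9884830857²
eq2: (x + 45.133)² + (y + 19.805)² = 50.4038962792²
eq3: (x − 25.959)² + (y − 31.549)² = 38.4119302354²
eq2−eq3, eq2−eq1 (x²,y² cancel):
  142.184·x + 102.708·y = 305.059744
  49.192·x + 73.946·y = 684.111912
det = 142.184·73.946 − 102.708·49.192 = 5461.526128
x = (305.059744·73.946 − 102.708·684.111912) / 5461.526128 = -8.734888
y = (142.184·684.111912 − 305.059744·49.192) / 5461.526128 = 15.062323

x=-8.735 y=15.062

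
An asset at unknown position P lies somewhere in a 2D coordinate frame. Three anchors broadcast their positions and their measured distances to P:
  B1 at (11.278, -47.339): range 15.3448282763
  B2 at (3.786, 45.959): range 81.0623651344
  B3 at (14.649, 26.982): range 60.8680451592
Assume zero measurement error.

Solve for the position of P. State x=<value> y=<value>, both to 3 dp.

eq1: (x − 11.278)² + (y + 47.339)² = 15.3448282763²
eq2: (x − 3.786)² + (y − 45.959)² = 81.0623651344²
eq3: (x − 14.649)² + (y − 26.982)² = 60.8680451592²
eq2−eq1, eq2−eq3 (x²,y² cancel):
  14.984·x − 186.596·y = 6577.254014
  21.726·x − 37.954·y = 1682.246168
det = 14.984·-37.954 − -186.596·21.726 = 3485.281960
x = (6577.254014·-37.954 − -186.596·1682.246168) / 3485.281960 = 18.439629
y = (14.984·1682.246168 − 6577.254014·21.726) / 3485.281960 = -33.767898

x=18.440 y=-33.768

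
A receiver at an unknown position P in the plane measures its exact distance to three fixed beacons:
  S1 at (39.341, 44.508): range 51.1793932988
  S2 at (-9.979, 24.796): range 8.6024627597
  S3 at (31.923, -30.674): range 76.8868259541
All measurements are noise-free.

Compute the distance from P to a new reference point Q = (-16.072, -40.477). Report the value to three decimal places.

74.054

eq1: (x − 39.341)² + (y − 44.508)² = 51.1793932988²
eq2: (x + 9.979)² + (y − 24.796)² = 8.6024627597²
eq3: (x − 31.923)² + (y + 30.674)² = 76.8868259541²
eq1−eq2, eq1−eq3 (x²,y² cancel):
  -98.640·x − 39.424·y = -268.926355
  -14.836·x − 150.364·y = -4860.957847
det = -98.640·-150.364 − -39.424·-14.836 = 14247.010496
x = (-268.926355·-150.364 − -39.424·-4860.957847) / 14247.010496 = -10.612862
y = (-98.640·-4860.957847 − -268.926355·-14.836) / 14247.010496 = 33.375078
|P − Q| = √((-10.612862 − -16.072)² + (33.375078 − -40.477)²) = 74.053573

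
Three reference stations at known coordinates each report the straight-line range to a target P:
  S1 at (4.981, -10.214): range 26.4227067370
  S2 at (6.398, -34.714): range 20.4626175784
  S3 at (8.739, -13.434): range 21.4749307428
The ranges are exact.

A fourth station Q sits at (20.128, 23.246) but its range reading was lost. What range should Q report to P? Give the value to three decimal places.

50.547

eq1: (x − 4.981)² + (y + 10.214)² = 26.4227067370²
eq2: (x − 6.398)² + (y + 34.714)² = 20.4626175784²
eq3: (x − 8.739)² + (y + 13.434)² = 21.4749307428²
eq1−eq3, eq1−eq2 (x²,y² cancel):
  7.516·x − 6.440·y = 364.693101
  2.834·x − 49.000·y = 1396.300756
det = 7.516·-49.000 − -6.440·2.834 = -350.033040
x = (364.693101·-49.000 − -6.440·1396.300756) / -350.033040 = 25.362706
y = (7.516·1396.300756 − 364.693101·2.834) / -350.033040 = -27.029038
|P − Q| = √((25.362706 − 20.128)² + (-27.029038 − 23.246)²) = 50.546825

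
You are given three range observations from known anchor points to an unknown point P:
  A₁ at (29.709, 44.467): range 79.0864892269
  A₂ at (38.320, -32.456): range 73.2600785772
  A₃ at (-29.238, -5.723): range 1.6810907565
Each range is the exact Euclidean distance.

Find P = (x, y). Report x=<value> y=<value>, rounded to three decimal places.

x=-30.364 y=-6.971

eq1: (x − 29.709)² + (y − 44.467)² = 79.0864892269²
eq2: (x − 38.320)² + (y + 32.456)² = 73.2600785772²
eq3: (x + 29.238)² + (y + 5.723)² = 1.6810907565²
eq2−eq1, eq2−eq3 (x²,y² cancel):
  -17.222·x + 153.846·y = -549.509231
  -135.116·x + 53.466·y = 3730.012084
det = -17.222·53.466 − 153.846·-135.116 = 19866.264684
x = (-549.509231·53.466 − 153.846·3730.012084) / 19866.264684 = -30.364415
y = (-17.222·3730.012084 − -549.509231·-135.116) / 19866.264684 = -6.970901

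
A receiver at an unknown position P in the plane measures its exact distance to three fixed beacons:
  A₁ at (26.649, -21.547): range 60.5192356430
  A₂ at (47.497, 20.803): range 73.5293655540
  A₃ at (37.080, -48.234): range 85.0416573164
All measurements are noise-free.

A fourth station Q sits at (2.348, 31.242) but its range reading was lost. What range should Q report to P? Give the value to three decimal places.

34.969

eq1: (x − 26.649)² + (y + 21.547)² = 60.5192356430²
eq2: (x − 47.497)² + (y − 20.803)² = 73.5293655540²
eq3: (x − 37.080)² + (y + 48.234)² = 85.0416573164²
eq3−eq1, eq3−eq2 (x²,y² cancel):
  -20.862·x + 53.374·y = 1042.502850
  20.834·x + 138.074·y = 812.800542
det = -20.862·138.074 − 53.374·20.834 = -3992.493704
x = (1042.502850·138.074 − 53.374·812.800542) / -3992.493704 = -25.187296
y = (-20.862·812.800542 − 1042.502850·20.834) / -3992.493704 = 9.687216
|P − Q| = √((-25.187296 − 2.348)² + (9.687216 − 31.242)²) = 34.968575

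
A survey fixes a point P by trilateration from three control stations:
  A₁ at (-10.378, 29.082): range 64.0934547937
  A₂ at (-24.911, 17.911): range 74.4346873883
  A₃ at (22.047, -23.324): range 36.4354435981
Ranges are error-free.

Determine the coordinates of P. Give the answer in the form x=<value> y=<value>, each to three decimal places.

x=47.883 y=2.368

eq1: (x + 10.378)² + (y − 29.082)² = 64.0934547937²
eq2: (x + 24.911)² + (y − 17.911)² = 74.4346873883²
eq3: (x − 22.047)² + (y + 23.324)² = 36.4354435981²
eq2−eq3, eq2−eq1 (x²,y² cancel):
  93.916·x − 82.470·y = 4301.698479
  29.066·x + 22.342·y = 1444.655505
det = 93.916·22.342 − -82.470·29.066 = 4495.344292
x = (4301.698479·22.342 − -82.470·1444.655505) / 4495.344292 = 47.882714
y = (93.916·1444.655505 − 4301.698479·29.066) / 4495.344292 = 2.367582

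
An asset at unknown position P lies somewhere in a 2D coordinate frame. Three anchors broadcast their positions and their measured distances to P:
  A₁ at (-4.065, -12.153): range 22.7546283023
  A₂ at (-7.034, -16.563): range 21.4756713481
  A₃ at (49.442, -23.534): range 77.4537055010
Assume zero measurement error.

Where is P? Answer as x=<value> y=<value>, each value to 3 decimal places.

x=-26.198 y=-6.870

eq1: (x + 4.065)² + (y + 12.153)² = 22.7546283023²
eq2: (x + 7.034)² + (y + 16.563)² = 21.4756713481²
eq3: (x − 49.442)² + (y + 23.534)² = 77.4537055010²
eq2−eq1, eq2−eq3 (x²,y² cancel):
  5.938·x + 8.820·y = -216.159140
  112.952·x − 13.942·y = -2863.321641
det = 5.938·-13.942 − 8.820·112.952 = -1079.024236
x = (-216.159140·-13.942 − 8.820·-2863.321641) / -1079.024236 = -26.197917
y = (5.938·-2863.321641 − -216.159140·112.952) / -1079.024236 = -6.870284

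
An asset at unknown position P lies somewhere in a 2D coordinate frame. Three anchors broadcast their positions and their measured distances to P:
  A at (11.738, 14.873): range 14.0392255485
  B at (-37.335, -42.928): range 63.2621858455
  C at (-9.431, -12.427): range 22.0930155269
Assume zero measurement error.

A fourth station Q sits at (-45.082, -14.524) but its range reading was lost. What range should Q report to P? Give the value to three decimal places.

55.229

eq1: (x − 11.738)² + (y − 14.873)² = 14.0392255485²
eq2: (x + 37.335)² + (y + 42.928)² = 63.2621858455²
eq3: (x + 9.431)² + (y + 12.427)² = 22.0930155269²
eq2−eq3, eq2−eq1 (x²,y² cancel):
  55.808·x + 61.002·y = 520.661504
  98.146·x + 115.602·y = 927.275668
det = 55.808·115.602 − 61.002·98.146 = 464.414124
x = (520.661504·115.602 − 61.002·927.275668) / 464.414124 = 7.803038
y = (55.808·927.275668 − 520.661504·98.146) / 464.414124 = 1.396505
|P − Q| = √((7.803038 − -45.082)² + (1.396505 − -14.524)²) = 55.229428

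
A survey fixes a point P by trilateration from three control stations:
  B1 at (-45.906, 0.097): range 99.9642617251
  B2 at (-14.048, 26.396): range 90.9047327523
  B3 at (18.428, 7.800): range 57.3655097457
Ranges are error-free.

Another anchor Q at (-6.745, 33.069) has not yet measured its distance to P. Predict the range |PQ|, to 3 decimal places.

91.905

eq1: (x + 45.906)² + (y − 0.097)² = 99.9642617251²
eq2: (x + 14.048)² + (y − 26.396)² = 90.9047327523²
eq3: (x − 18.428)² + (y − 7.800)² = 57.3655097457²
eq3−eq2, eq3−eq1 (x²,y² cancel):
  -64.952·x + 37.192·y = -4479.204792
  -128.668·x − 15.406·y = -4995.112853
det = -64.952·-15.406 − 37.192·-128.668 = 5786.070768
x = (-4479.204792·-15.406 − 37.192·-4995.112853) / 5786.070768 = 44.034177
y = (-64.952·-4995.112853 − -4479.204792·-128.668) / 5786.070768 = -43.533472
|P − Q| = √((44.034177 − -6.745)² + (-43.533472 − 33.069)²) = 91.904644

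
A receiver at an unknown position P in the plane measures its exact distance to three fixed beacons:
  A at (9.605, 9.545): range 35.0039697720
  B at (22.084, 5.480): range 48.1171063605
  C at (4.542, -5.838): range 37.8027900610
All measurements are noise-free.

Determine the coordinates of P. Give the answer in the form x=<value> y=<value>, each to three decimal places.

eq1: (x − 9.605)² + (y − 9.545)² = 35.0039697720²
eq2: (x − 22.084)² + (y − 5.480)² = 48.1171063605²
eq3: (x − 4.542)² + (y + 5.838)² = 37.8027900610²
eq3−eq2, eq3−eq1 (x²,y² cancel):
  35.084·x + 22.636·y = -423.183540
  10.126·x + 30.766·y = 332.424079
det = 35.084·30.766 − 22.636·10.126 = 850.182208
x = (-423.183540·30.766 − 22.636·332.424079) / 850.182208 = -24.164721
y = (35.084·332.424079 − -423.183540·10.126) / 850.182208 = 18.758241

x=-24.165 y=18.758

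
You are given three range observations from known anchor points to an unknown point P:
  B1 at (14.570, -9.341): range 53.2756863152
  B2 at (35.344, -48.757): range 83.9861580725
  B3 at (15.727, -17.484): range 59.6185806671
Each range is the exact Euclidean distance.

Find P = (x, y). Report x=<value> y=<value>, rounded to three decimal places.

x=44.507 y=34.728

eq1: (x − 14.570)² + (y + 9.341)² = 53.2756863152²
eq2: (x − 35.344)² + (y + 48.757)² = 83.9861580725²
eq3: (x − 15.727)² + (y + 17.484)² = 59.6185806671²
eq3−eq2, eq3−eq1 (x²,y² cancel):
  39.234·x − 62.546·y = -425.884987
  -2.314·x + 16.286·y = 462.586804
det = 39.234·16.286 − -62.546·-2.314 = 494.233480
x = (-425.884987·16.286 − -62.546·462.586804) / 494.233480 = 44.507287
y = (39.234·462.586804 − -425.884987·-2.314) / 494.233480 = 34.727783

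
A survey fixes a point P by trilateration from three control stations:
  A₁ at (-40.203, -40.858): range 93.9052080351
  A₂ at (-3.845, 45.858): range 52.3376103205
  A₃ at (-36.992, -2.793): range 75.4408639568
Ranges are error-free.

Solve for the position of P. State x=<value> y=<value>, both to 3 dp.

eq1: (x + 40.203)² + (y + 40.858)² = 93.9052080351²
eq2: (x + 3.845)² + (y − 45.858)² = 52.3376103205²
eq3: (x + 36.992)² + (y + 2.793)² = 75.4408639568²
eq2−eq3, eq2−eq1 (x²,y² cancel):
  -66.294·x − 97.302·y = -3693.629776
  -72.716·x − 173.432·y = -4911.045458
det = -66.294·-173.432 − -97.302·-72.716 = 4422.088776
x = (-3693.629776·-173.432 − -97.302·-4911.045458) / 4422.088776 = 36.801399
y = (-66.294·-4911.045458 − -3693.629776·-72.716) / 4422.088776 = 12.886866

x=36.801 y=12.887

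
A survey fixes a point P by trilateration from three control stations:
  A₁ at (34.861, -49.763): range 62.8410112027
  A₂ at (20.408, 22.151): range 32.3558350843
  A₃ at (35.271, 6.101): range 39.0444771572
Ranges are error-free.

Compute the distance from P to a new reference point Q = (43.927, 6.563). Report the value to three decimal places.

eq1: (x − 34.861)² + (y + 49.763)² = 62.8410112027²
eq2: (x − 20.408)² + (y − 22.151)² = 32.3558350843²
eq3: (x − 35.271)² + (y − 6.101)² = 39.0444771572²
eq2−eq3, eq2−eq1 (x²,y² cancel):
  29.726·x − 32.100·y = -103.458755
  28.906·x − 143.828·y = -117.600400
det = 29.726·-143.828 − -32.100·28.906 = -3347.548528
x = (-103.458755·-143.828 − -32.100·-117.600400) / -3347.548528 = -3.317440
y = (29.726·-117.600400 − -103.458755·28.906) / -3347.548528 = 0.150920
|P − Q| = √((-3.317440 − 43.927)² + (0.150920 − 6.563)²) = 47.677583

47.678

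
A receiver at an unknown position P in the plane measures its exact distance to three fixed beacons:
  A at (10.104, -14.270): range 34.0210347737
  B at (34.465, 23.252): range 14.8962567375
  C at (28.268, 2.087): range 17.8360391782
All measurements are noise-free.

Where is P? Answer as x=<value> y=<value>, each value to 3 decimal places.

x=20.477 y=18.131

eq1: (x − 10.104)² + (y + 14.270)² = 34.0210347737²
eq2: (x − 34.465)² + (y − 23.252)² = 14.8962567375²
eq3: (x − 28.268)² + (y − 2.087)² = 17.8360391782²
eq1−eq3, eq1−eq2 (x²,y² cancel):
  36.328·x + 32.714·y = 1337.018191
  48.722·x + 75.044·y = 2358.300355
det = 36.328·75.044 − 32.714·48.722 = 1132.306924
x = (1337.018191·75.044 − 32.714·2358.300355) / 1132.306924 = 20.476564
y = (36.328·2358.300355 − 1337.018191·48.722) / 1132.306924 = 18.131246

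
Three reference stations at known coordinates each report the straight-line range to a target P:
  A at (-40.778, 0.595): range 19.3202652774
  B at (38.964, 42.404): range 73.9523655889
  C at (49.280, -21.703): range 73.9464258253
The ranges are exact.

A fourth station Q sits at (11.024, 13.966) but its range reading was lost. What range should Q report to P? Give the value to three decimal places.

35.457

eq1: (x + 40.778)² + (y − 0.595)² = 19.3202652774²
eq2: (x − 38.964)² + (y − 42.404)² = 73.9523655889²
eq3: (x − 49.280)² + (y + 21.703)² = 73.9464258253²
eq1−eq2, eq1−eq3 (x²,y² cancel):
  159.484·x + 83.618·y = -3442.586523
  180.116·x − 44.596·y = -3858.461942
det = 159.484·-44.596 − 83.618·180.116 = -22173.288152
x = (-3442.586523·-44.596 − 83.618·-3858.461942) / -22173.288152 = -21.474598
y = (159.484·-3858.461942 − -3442.586523·180.116) / -22173.288152 = -0.212056
|P − Q| = √((-21.474598 − 11.024)² + (-0.212056 − 13.966)²) = 35.456680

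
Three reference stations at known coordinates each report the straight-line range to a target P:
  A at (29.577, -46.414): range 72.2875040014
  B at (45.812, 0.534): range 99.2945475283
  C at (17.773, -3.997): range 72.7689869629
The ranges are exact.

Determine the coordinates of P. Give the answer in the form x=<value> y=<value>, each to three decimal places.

eq1: (x − 29.577)² + (y + 46.414)² = 72.2875040014²
eq2: (x − 45.812)² + (y − 0.534)² = 99.2945475283²
eq3: (x − 17.773)² + (y + 3.997)² = 72.7689869629²
eq1−eq2, eq1−eq3 (x²,y² cancel):
  32.470·x + 93.896·y = -5563.957759
  -23.608·x + 84.834·y = -2767.045016
det = 32.470·84.834 − 93.896·-23.608 = 4971.256748
x = (-5563.957759·84.834 − 93.896·-2767.045016) / 4971.256748 = -42.685048
y = (32.470·-2767.045016 − -5563.957759·-23.608) / 4971.256748 = -44.495764

x=-42.685 y=-44.496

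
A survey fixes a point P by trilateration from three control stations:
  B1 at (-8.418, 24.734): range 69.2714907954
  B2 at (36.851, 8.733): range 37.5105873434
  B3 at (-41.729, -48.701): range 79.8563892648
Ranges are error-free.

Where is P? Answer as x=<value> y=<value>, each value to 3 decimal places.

x=35.597 y=-28.757

eq1: (x + 8.418)² + (y − 24.734)² = 69.2714907954²
eq2: (x − 36.851)² + (y − 8.733)² = 37.5105873434²
eq3: (x + 41.729)² + (y + 48.701)² = 79.8563892648²
eq1−eq2, eq1−eq3 (x²,y² cancel):
  90.538·x − 32.002·y = 4143.123284
  -66.622·x − 146.870·y = 1851.959893
det = 90.538·-146.870 − -32.002·-66.622 = -15429.353304
x = (4143.123284·-146.870 − -32.002·1851.959893) / -15429.353304 = 35.596702
y = (90.538·1851.959893 − 4143.123284·-66.622) / -15429.353304 = -28.756611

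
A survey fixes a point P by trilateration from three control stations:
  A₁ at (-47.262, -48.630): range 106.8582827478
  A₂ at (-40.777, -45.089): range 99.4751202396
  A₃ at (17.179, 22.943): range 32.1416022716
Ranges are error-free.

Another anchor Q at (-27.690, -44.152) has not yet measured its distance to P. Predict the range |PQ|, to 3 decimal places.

eq1: (x + 47.262)² + (y + 48.630)² = 106.8582827478²
eq2: (x + 40.777)² + (y + 45.089)² = 99.4751202396²
eq3: (x − 17.179)² + (y − 22.943)² = 32.1416022716²
eq3−eq1, eq3−eq2 (x²,y² cancel):
  -128.882·x − 143.146·y = -6608.535741
  -115.912·x − 136.064·y = -5987.934590
det = -128.882·-136.064 − -143.146·-115.912 = 943.861296
x = (-6608.535741·-136.064 − -143.146·-5987.934590) / 943.861296 = 44.535063
y = (-128.882·-5987.934590 − -6608.535741·-115.912) / 943.861296 = 6.069103
|P − Q| = √((44.535063 − -27.690)² + (6.069103 − -44.152)²) = 87.969420

87.969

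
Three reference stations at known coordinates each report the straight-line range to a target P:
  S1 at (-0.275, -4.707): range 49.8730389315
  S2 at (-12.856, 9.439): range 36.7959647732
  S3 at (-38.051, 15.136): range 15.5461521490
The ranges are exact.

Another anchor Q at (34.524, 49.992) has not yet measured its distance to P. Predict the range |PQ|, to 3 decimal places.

eq1: (x + 0.275)² + (y + 4.707)² = 49.8730389315²
eq2: (x + 12.856)² + (y − 9.439)² = 36.7959647732²
eq3: (x + 38.051)² + (y − 15.136)² = 15.5461521490²
eq1−eq2, eq1−eq3 (x²,y² cancel):
  -25.162·x + 28.292·y = 1365.516972
  -75.552·x + 39.686·y = 3900.382789
det = -25.162·39.686 − 28.292·-75.552 = 1138.938052
x = (1365.516972·39.686 − 28.292·3900.382789) / 1138.938052 = -49.307092
y = (-25.162·3900.382789 − 1365.516972·-75.552) / 1138.938052 = 4.412976
|P − Q| = √((-49.307092 − 34.524)² + (4.412976 − 49.992)²) = 95.420645

95.421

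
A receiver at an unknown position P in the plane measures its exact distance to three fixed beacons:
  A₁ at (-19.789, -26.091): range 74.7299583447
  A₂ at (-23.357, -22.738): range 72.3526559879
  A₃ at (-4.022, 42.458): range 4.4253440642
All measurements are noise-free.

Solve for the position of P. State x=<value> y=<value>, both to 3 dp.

x=-3.591 y=46.862

eq1: (x + 19.789)² + (y + 26.091)² = 74.7299583447²
eq2: (x + 23.357)² + (y + 22.738)² = 72.3526559879²
eq3: (x + 4.022)² + (y − 42.458)² = 4.4253440642²
eq3−eq1, eq3−eq2 (x²,y² cancel):
  -31.534·x − 137.098·y = -6311.496450
  -38.670·x − 130.392·y = -5971.615313
det = -31.534·-130.392 − -137.098·-38.670 = -1189.798332
x = (-6311.496450·-130.392 − -137.098·-5971.615313) / -1189.798332 = -3.590633
y = (-31.534·-5971.615313 − -6311.496450·-38.670) / -1189.798332 = 46.862270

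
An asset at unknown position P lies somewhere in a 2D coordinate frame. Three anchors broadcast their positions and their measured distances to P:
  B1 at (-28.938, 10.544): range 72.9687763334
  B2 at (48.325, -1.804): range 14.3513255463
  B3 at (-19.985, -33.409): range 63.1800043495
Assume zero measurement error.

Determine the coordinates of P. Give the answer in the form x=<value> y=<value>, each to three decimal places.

x=39.966 y=-13.470

eq1: (x + 28.938)² + (y − 10.544)² = 72.9687763334²
eq2: (x − 48.325)² + (y + 1.804)² = 14.3513255463²
eq3: (x + 19.985)² + (y + 33.409)² = 63.1800043495²
eq3−eq2, eq3−eq1 (x²,y² cancel):
  136.620·x + 63.210·y = 4608.750940
  -17.906·x + 87.906·y = -1899.707096
det = 136.620·87.906 − 63.210·-17.906 = 13141.555980
x = (4608.750940·87.906 − 63.210·-1899.707096) / 13141.555980 = 39.966146
y = (136.620·-1899.707096 − 4608.750940·-17.906) / 13141.555980 = -13.469766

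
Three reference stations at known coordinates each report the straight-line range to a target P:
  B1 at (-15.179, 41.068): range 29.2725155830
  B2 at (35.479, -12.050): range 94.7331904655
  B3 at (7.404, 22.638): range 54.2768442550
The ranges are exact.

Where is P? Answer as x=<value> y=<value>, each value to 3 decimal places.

eq1: (x + 15.179)² + (y − 41.068)² = 29.2725155830²
eq2: (x − 35.479)² + (y + 12.050)² = 94.7331904655²
eq3: (x − 7.404)² + (y − 22.638)² = 54.2768442550²
eq2−eq3, eq2−eq1 (x²,y² cancel):
  -56.150·x + 69.376·y = 5191.737872
  -101.316·x + 106.236·y = 8630.517931
det = -56.150·106.236 − 69.376·-101.316 = 1063.747416
x = (5191.737872·106.236 − 69.376·8630.517931) / 1063.747416 = -44.372702
y = (-56.150·8630.517931 − 5191.737872·-101.316) / 1063.747416 = 38.921394

x=-44.373 y=38.921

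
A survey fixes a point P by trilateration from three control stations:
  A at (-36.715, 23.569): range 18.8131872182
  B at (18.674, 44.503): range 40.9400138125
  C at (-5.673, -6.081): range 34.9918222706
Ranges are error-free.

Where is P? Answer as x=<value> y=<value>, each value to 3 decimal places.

eq1: (x + 36.715)² + (y − 23.569)² = 18.8131872182²
eq2: (x − 18.674)² + (y − 44.503)² = 40.9400138125²
eq3: (x + 5.673)² + (y + 6.081)² = 34.9918222706²
eq1−eq2, eq1−eq3 (x²,y² cancel):
  110.778·x + 41.868·y = -896.402419
  62.084·x − 59.300·y = -2704.819109
det = 110.778·-59.300 − 41.868·62.084 = -9168.468312
x = (-896.402419·-59.300 − 41.868·-2704.819109) / -9168.468312 = -18.149382
y = (110.778·-2704.819109 − -896.402419·62.084) / -9168.468312 = 26.611010

x=-18.149 y=26.611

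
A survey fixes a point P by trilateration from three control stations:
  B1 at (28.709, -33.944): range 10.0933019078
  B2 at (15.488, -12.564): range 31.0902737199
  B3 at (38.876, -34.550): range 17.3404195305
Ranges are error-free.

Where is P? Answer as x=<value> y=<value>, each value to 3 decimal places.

eq1: (x − 28.709)² + (y + 33.944)² = 10.0933019078²
eq2: (x − 15.488)² + (y + 12.564)² = 31.0902737199²
eq3: (x − 38.876)² + (y + 34.550)² = 17.3404195305²
eq2−eq1, eq2−eq3 (x²,y² cancel):
  26.442·x − 42.760·y = 2443.399954
  46.776·x − 43.972·y = 2973.228606
det = 26.442·-43.972 − -42.760·46.776 = 837.434136
x = (2443.399954·-43.972 − -42.760·2973.228606) / 837.434136 = 23.517160
y = (26.442·2973.228606 − 2443.399954·46.776) / 837.434136 = -42.599607

x=23.517 y=-42.600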